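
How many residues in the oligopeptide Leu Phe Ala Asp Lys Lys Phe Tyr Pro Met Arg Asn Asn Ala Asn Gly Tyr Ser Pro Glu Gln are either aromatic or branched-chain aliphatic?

Aromatic: F, W, Y. Branched-chain aliphatic: I, L, V.
Aromatic residues here: Phe2, Phe7, Tyr8, Tyr17 (4).
Branched-chain aliphatic residues here: Leu1 (1).
The two groups share no amino acid, so total = 4 + 1 = 5.

5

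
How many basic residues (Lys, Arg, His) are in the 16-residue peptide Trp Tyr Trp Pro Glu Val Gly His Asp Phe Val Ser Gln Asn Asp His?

2

Matching residues: His8, His16.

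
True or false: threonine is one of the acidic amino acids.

False

Aspartate (D) and glutamate (E) have carboxylic-acid side chains and are the acidic amino acids.
Threonine is not in this group.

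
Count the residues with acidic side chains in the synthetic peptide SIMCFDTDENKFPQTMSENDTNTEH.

6

The acidic residues are Asp (D) and Glu (E), whose side chains end in a carboxylate group.
Matching residues: D6, D8, E9, E18, D20, E24.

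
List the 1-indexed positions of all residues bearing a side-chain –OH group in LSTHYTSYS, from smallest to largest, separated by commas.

Serine (S), threonine (T), and tyrosine (Y) each carry a hydroxyl group on the side chain.
Matching residues: S2, T3, Y5, T6, S7, Y8, S9.

2, 3, 5, 6, 7, 8, 9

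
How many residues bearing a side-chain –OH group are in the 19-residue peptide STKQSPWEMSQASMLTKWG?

S, T, and Y are the three residues with a side-chain hydroxyl.
Matching residues: S1, T2, S5, S10, S13, T16.

6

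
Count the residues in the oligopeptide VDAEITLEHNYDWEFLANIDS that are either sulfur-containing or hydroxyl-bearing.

3

Sulfur-containing: C, M. Hydroxyl-bearing: S, T, Y.
Sulfur-containing residues here: none (0).
Hydroxyl-bearing residues here: T6, Y11, S21 (3).
The two groups share no amino acid, so total = 0 + 3 = 3.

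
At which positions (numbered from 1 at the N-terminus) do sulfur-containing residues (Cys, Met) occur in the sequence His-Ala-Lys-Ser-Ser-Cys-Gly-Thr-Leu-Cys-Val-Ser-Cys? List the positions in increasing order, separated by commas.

Matching residues: Cys6, Cys10, Cys13.

6, 10, 13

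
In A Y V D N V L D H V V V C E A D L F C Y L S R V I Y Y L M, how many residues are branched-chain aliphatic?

Valine (V), leucine (L), and isoleucine (I) are the branched-chain amino acids.
Matching residues: V3, V6, L7, V10, V11, V12, L17, L21, V24, I25, L28.

11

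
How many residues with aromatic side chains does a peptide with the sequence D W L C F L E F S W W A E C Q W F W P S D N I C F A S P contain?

9

Phenylalanine (F), tryptophan (W), and tyrosine (Y) have aromatic ring side chains.
Matching residues: W2, F5, F8, W10, W11, W16, F17, W18, F25.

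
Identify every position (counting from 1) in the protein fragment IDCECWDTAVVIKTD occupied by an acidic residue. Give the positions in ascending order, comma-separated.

2, 4, 7, 15

Matching residues: D2, E4, D7, D15.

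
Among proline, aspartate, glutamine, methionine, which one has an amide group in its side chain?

glutamine

The amide-side-chain residues are Asn (N) and Gln (Q).
Of the listed options, only glutamine belongs to this group.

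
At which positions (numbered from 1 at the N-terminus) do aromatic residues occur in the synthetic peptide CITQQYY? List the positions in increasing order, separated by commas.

F, W, and Y each carry an aromatic ring on the side chain.
Matching residues: Y6, Y7.

6, 7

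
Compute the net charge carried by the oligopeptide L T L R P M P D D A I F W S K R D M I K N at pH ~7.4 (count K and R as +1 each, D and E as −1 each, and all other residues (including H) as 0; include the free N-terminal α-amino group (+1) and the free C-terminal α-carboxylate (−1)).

Positive (K, R): R4, K15, R16, K20 → +4.
Negative (D, E): D8, D9, D17 → −3.
The N-terminus (+1) and C-terminus (−1) cancel.
Net charge = (+4) + (−3) = +1.

+1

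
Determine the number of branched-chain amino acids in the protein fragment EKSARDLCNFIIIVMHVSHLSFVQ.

The BCAAs are Val, Leu, and Ile — aliphatic side chains with a branch point.
Matching residues: L7, I11, I12, I13, V14, V17, L20, V23.

8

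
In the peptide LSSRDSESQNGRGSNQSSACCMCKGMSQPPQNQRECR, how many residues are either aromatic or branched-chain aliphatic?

1

Aromatic: F, W, Y. Branched-chain aliphatic: I, L, V.
Aromatic residues here: none (0).
Branched-chain aliphatic residues here: L1 (1).
The two groups share no amino acid, so total = 0 + 1 = 1.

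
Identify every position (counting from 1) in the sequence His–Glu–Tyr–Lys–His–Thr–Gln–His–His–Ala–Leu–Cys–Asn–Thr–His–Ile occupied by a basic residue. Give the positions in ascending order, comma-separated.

1, 4, 5, 8, 9, 15

Matching residues: His1, Lys4, His5, His8, His9, His15.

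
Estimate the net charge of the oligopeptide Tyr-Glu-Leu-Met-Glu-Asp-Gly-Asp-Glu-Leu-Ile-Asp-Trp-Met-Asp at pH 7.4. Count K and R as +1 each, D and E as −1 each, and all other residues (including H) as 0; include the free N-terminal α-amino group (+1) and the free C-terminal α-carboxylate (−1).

-7

Positive (K, R): none → +0.
Negative (D, E): Glu2, Glu5, Asp6, Asp8, Glu9, Asp12, Asp15 → −7.
The N-terminus (+1) and C-terminus (−1) cancel.
Net charge = (+0) + (−7) = −7.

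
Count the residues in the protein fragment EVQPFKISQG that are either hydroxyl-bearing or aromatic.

2

Hydroxyl-bearing: S, T, Y. Aromatic: F, W, Y.
Hydroxyl-bearing residues here: S8 (1).
Aromatic residues here: F5 (1).
(Y belongs to both groups, but none appear in this sequence.) Total = 1 + 1 = 2.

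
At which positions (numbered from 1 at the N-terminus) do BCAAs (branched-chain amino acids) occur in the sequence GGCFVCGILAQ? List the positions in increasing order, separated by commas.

5, 8, 9

Valine (V), leucine (L), and isoleucine (I) are the branched-chain amino acids.
Matching residues: V5, I8, L9.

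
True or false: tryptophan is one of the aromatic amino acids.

The aromatic amino acids are Phe (F, benzyl), Trp (W, indole), and Tyr (Y, phenol).
Tryptophan is in this group.

True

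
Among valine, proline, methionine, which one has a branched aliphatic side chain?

valine

Valine (V), leucine (L), and isoleucine (I) are the branched-chain amino acids.
Of the listed options, only valine belongs to this group.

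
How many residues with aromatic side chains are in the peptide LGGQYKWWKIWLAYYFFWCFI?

10

Phenylalanine (F), tryptophan (W), and tyrosine (Y) have aromatic ring side chains.
Matching residues: Y5, W7, W8, W11, Y14, Y15, F16, F17, W18, F20.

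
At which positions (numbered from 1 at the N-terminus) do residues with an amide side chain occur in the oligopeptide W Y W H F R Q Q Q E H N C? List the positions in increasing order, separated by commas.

The amide-side-chain residues are Asn (N) and Gln (Q).
Matching residues: Q7, Q8, Q9, N12.

7, 8, 9, 12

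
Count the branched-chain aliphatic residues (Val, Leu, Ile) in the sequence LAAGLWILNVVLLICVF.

Matching residues: L1, L5, I7, L8, V10, V11, L12, L13, I14, V16.

10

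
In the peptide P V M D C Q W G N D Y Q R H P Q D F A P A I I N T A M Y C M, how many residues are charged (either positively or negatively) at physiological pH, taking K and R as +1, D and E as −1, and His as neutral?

4

Charged side chains at pH ~7.4: K, R (positive); D, E (negative).
Matching residues: D4, D10, R13, D17.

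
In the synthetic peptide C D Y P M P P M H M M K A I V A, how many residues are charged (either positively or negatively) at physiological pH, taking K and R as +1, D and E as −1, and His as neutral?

2

Charged side chains at pH ~7.4: K, R (positive); D, E (negative).
Matching residues: D2, K12.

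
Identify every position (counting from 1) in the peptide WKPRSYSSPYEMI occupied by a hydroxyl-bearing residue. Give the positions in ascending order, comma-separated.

Matching residues: S5, Y6, S7, S8, Y10.

5, 6, 7, 8, 10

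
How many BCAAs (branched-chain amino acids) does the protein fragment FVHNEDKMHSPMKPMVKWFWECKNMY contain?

Valine (V), leucine (L), and isoleucine (I) are the branched-chain amino acids.
Matching residues: V2, V16.

2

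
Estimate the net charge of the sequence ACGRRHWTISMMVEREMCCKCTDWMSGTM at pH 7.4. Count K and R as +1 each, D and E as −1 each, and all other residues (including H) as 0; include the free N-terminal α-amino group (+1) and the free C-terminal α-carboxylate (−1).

+1

Positive (K, R): R4, R5, R15, K20 → +4.
Negative (D, E): E14, E16, D23 → −3.
The N-terminus (+1) and C-terminus (−1) cancel.
Net charge = (+4) + (−3) = +1.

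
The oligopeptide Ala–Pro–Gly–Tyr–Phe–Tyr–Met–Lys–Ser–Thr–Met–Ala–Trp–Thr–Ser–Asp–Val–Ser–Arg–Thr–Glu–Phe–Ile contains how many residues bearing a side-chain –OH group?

8

Serine (S), threonine (T), and tyrosine (Y) each carry a hydroxyl group on the side chain.
Matching residues: Tyr4, Tyr6, Ser9, Thr10, Thr14, Ser15, Ser18, Thr20.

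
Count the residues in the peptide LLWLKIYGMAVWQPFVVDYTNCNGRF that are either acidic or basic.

Acidic: D, E. Basic: H, K, R.
Acidic residues here: D18 (1).
Basic residues here: K5, R25 (2).
The two groups share no amino acid, so total = 1 + 2 = 3.

3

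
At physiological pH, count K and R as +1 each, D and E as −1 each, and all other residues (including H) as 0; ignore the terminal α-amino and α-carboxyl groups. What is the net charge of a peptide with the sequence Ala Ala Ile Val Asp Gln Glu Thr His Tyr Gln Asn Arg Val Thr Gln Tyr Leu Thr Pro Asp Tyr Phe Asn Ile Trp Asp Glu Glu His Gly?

-5

Positive (K, R): Arg13 → +1.
Negative (D, E): Asp5, Glu7, Asp21, Asp27, Glu28, Glu29 → −6.
Net charge = (+1) + (−6) = −5.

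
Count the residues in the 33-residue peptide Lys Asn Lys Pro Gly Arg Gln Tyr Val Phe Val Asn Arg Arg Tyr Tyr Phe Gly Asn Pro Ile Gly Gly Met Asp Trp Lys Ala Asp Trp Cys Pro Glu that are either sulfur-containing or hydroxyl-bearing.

5

Sulfur-containing: C, M. Hydroxyl-bearing: S, T, Y.
Sulfur-containing residues here: Met24, Cys31 (2).
Hydroxyl-bearing residues here: Tyr8, Tyr15, Tyr16 (3).
The two groups share no amino acid, so total = 2 + 3 = 5.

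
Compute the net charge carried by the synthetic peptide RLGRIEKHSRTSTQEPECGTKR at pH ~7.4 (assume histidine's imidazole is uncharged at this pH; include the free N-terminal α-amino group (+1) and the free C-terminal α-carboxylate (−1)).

Near pH 7.4, K and R contribute +1 each, D and E contribute −1 each, and every other side chain (His included, as stated) is uncharged.
Positive (K, R): R1, R4, K7, R10, K21, R22 → +6.
Negative (D, E): E6, E15, E17 → −3.
The N-terminus (+1) and C-terminus (−1) cancel.
Net charge = (+6) + (−3) = +3.

+3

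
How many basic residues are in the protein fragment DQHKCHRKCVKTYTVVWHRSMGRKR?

11

Lysine (K), arginine (R), and histidine (H) have basic, nitrogen-containing side chains.
Matching residues: H3, K4, H6, R7, K8, K11, H18, R19, R23, K24, R25.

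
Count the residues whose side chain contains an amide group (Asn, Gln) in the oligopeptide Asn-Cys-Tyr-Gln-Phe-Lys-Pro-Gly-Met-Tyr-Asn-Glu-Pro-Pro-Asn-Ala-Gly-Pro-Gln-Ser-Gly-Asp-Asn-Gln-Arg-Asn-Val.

8

Matching residues: Asn1, Gln4, Asn11, Asn15, Gln19, Asn23, Gln24, Asn26.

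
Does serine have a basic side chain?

No

K, R, and H are the three residues with basic side chains (ε-amine, guanidinium, and imidazole respectively).
Serine is not in this group.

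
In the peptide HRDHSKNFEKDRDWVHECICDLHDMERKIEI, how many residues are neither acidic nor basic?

12

Acidic: D, E. Basic: K, R, H. All other residues are neither.
Matching residues: S5, N7, F8, W14, V15, C18, I19, C20, L22, M25, I29, I31.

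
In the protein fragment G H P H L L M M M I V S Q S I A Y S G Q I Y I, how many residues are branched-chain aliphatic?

Valine (V), leucine (L), and isoleucine (I) are the branched-chain amino acids.
Matching residues: L5, L6, I10, V11, I15, I21, I23.

7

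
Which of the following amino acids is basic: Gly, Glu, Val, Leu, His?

Lysine (K), arginine (R), and histidine (H) have basic, nitrogen-containing side chains.
Of the listed options, only His belongs to this group.

His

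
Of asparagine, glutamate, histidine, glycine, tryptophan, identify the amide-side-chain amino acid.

asparagine

Asparagine (N) and glutamine (Q) have uncharged amide side chains.
Of the listed options, only asparagine belongs to this group.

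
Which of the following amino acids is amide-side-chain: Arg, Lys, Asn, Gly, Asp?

Only N (asparagine) and Q (glutamine) carry a side-chain carboxamide.
Of the listed options, only Asn belongs to this group.

Asn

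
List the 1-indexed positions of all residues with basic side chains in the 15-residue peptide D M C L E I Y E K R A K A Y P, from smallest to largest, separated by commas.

The basic amino acids are Lys (K), Arg (R), and His (H).
Matching residues: K9, R10, K12.

9, 10, 12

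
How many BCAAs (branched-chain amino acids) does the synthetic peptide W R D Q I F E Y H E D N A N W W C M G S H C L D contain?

The BCAAs are Val, Leu, and Ile — aliphatic side chains with a branch point.
Matching residues: I5, L23.

2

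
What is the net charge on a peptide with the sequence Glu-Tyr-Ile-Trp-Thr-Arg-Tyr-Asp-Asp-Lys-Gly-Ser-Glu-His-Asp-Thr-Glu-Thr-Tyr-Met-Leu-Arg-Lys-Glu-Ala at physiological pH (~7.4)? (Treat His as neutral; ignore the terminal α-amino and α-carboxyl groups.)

-3

Near pH 7.4, K and R contribute +1 each, D and E contribute −1 each, and every other side chain (His included, as stated) is uncharged.
Positive (K, R): Arg6, Lys10, Arg22, Lys23 → +4.
Negative (D, E): Glu1, Asp8, Asp9, Glu13, Asp15, Glu17, Glu24 → −7.
Net charge = (+4) + (−7) = −3.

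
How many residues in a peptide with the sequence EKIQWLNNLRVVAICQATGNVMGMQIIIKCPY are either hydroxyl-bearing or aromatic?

Hydroxyl-bearing: S, T, Y. Aromatic: F, W, Y.
Hydroxyl-bearing residues here: T18, Y32 (2).
Aromatic residues here: W5, Y32 (2).
Y is in both groups, so the 1 Y residue must not be double-counted.
Total = 2 + 2 − 1 = 3.

3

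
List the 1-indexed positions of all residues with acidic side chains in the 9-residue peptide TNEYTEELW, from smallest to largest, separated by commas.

Aspartate (D) and glutamate (E) have carboxylic-acid side chains and are the acidic amino acids.
Matching residues: E3, E6, E7.

3, 6, 7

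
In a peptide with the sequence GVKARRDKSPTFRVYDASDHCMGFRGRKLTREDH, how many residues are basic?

K, R, and H are the three residues with basic side chains (ε-amine, guanidinium, and imidazole respectively).
Matching residues: K3, R5, R6, K8, R13, H20, R25, R27, K28, R31, H34.

11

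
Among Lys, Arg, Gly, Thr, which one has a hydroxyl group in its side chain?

The –OH-bearing residues are Ser, Thr (aliphatic alcohols), and Tyr (phenol).
Of the listed options, only Thr belongs to this group.

Thr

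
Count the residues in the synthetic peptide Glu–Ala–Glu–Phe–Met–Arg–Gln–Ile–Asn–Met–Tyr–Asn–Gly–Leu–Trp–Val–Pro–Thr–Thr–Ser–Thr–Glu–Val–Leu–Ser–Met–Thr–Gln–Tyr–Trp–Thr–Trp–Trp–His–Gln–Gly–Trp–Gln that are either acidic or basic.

5

Acidic: D, E. Basic: H, K, R.
Acidic residues here: Glu1, Glu3, Glu22 (3).
Basic residues here: Arg6, His34 (2).
The two groups share no amino acid, so total = 3 + 2 = 5.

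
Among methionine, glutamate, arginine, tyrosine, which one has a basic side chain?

arginine

K, R, and H are the three residues with basic side chains (ε-amine, guanidinium, and imidazole respectively).
Of the listed options, only arginine belongs to this group.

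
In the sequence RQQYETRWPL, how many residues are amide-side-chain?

Only N (asparagine) and Q (glutamine) carry a side-chain carboxamide.
Matching residues: Q2, Q3.

2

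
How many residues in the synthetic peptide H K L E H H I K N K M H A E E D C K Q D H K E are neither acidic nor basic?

Acidic: D, E. Basic: K, R, H. All other residues are neither.
Matching residues: L3, I7, N9, M11, A13, C17, Q19.

7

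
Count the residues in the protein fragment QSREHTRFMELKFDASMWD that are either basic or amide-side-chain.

Basic: H, K, R. Amide-side-chain: N, Q.
Basic residues here: R3, H5, R7, K12 (4).
Amide-side-chain residues here: Q1 (1).
The two groups share no amino acid, so total = 4 + 1 = 5.

5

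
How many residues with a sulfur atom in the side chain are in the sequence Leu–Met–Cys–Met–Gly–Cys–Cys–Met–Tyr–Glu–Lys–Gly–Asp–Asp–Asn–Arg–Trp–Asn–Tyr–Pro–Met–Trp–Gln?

Cysteine (C, thiol) and methionine (M, thioether) are the two sulfur-containing amino acids.
Matching residues: Met2, Cys3, Met4, Cys6, Cys7, Met8, Met21.

7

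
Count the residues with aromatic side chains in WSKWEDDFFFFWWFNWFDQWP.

12

Phenylalanine (F), tryptophan (W), and tyrosine (Y) have aromatic ring side chains.
Matching residues: W1, W4, F8, F9, F10, F11, W12, W13, F14, W16, F17, W20.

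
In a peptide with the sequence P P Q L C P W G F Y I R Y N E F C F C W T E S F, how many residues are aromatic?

F, W, and Y each carry an aromatic ring on the side chain.
Matching residues: W7, F9, Y10, Y13, F16, F18, W20, F24.

8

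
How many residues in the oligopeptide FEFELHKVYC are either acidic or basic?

4

Acidic: D, E. Basic: H, K, R.
Acidic residues here: E2, E4 (2).
Basic residues here: H6, K7 (2).
The two groups share no amino acid, so total = 2 + 2 = 4.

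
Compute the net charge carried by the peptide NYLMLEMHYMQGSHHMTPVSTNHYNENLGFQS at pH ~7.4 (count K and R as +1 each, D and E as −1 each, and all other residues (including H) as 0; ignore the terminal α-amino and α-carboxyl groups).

Positive (K, R): none → +0.
Negative (D, E): E6, E26 → −2.
Net charge = (+0) + (−2) = −2.

-2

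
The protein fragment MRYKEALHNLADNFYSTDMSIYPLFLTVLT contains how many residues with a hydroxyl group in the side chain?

8

The –OH-bearing residues are Ser, Thr (aliphatic alcohols), and Tyr (phenol).
Matching residues: Y3, Y15, S16, T17, S20, Y22, T27, T30.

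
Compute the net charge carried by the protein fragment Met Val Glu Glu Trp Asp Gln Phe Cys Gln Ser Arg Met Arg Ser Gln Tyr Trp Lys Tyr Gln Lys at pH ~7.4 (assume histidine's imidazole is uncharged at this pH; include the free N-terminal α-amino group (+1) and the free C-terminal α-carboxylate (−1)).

At pH ~7.4 the Lys and Arg side chains are protonated (+1), the Asp and Glu side chains are deprotonated (−1), and with His taken as neutral all other side chains carry no charge.
Positive (K, R): Arg12, Arg14, Lys19, Lys22 → +4.
Negative (D, E): Glu3, Glu4, Asp6 → −3.
The N-terminus (+1) and C-terminus (−1) cancel.
Net charge = (+4) + (−3) = +1.

+1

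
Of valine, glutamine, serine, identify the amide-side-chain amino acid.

The amide-side-chain residues are Asn (N) and Gln (Q).
Of the listed options, only glutamine belongs to this group.

glutamine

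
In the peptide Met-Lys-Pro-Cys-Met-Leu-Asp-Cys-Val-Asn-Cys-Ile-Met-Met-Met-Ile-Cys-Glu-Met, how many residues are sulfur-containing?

10

The sulfur-bearing residues are cysteine (–SH) and methionine (–S–CH₃).
Matching residues: Met1, Cys4, Met5, Cys8, Cys11, Met13, Met14, Met15, Cys17, Met19.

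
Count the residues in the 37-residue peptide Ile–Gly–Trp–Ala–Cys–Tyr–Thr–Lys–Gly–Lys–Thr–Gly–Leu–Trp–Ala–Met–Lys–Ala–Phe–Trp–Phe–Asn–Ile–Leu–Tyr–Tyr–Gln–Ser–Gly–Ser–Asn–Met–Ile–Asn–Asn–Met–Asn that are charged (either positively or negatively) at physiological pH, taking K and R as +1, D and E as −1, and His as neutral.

3

Charged side chains at pH ~7.4: K, R (positive); D, E (negative).
Matching residues: Lys8, Lys10, Lys17.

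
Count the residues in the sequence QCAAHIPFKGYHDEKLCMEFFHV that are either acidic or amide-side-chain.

4

Acidic: D, E. Amide-side-chain: N, Q.
Acidic residues here: D13, E14, E19 (3).
Amide-side-chain residues here: Q1 (1).
The two groups share no amino acid, so total = 3 + 1 = 4.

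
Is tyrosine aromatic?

Yes

F, W, and Y each carry an aromatic ring on the side chain.
Tyrosine is in this group.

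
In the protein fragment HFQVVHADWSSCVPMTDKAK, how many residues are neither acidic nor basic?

Acidic: D, E. Basic: K, R, H. All other residues are neither.
Matching residues: F2, Q3, V4, V5, A7, W9, S10, S11, C12, V13, P14, M15, T16, A19.

14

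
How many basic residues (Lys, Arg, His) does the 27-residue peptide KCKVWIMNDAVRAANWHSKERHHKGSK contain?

Matching residues: K1, K3, R12, H17, K19, R21, H22, H23, K24, K27.

10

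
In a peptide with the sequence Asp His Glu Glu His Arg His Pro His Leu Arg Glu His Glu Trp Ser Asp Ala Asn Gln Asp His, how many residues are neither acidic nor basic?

Acidic: D, E. Basic: K, R, H. All other residues are neither.
Matching residues: Pro8, Leu10, Trp15, Ser16, Ala18, Asn19, Gln20.

7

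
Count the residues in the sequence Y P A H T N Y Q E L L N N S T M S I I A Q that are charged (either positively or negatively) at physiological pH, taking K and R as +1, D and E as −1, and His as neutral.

Charged side chains at pH ~7.4: K, R (positive); D, E (negative).
Matching residues: E9.

1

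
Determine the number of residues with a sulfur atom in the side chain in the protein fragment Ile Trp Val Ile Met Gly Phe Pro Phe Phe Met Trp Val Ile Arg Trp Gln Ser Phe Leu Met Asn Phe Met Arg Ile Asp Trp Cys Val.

5

The sulfur-bearing residues are cysteine (–SH) and methionine (–S–CH₃).
Matching residues: Met5, Met11, Met21, Met24, Cys29.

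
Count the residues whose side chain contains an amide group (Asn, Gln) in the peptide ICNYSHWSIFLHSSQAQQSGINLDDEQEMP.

6

Matching residues: N3, Q15, Q17, Q18, N22, Q27.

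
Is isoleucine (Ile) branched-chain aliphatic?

Valine (V), leucine (L), and isoleucine (I) are the branched-chain amino acids.
Isoleucine is in this group.

Yes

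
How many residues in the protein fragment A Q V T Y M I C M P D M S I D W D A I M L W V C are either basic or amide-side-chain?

1

Basic: H, K, R. Amide-side-chain: N, Q.
Basic residues here: none (0).
Amide-side-chain residues here: Q2 (1).
The two groups share no amino acid, so total = 0 + 1 = 1.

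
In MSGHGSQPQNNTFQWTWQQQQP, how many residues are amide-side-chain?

Only N (asparagine) and Q (glutamine) carry a side-chain carboxamide.
Matching residues: Q7, Q9, N10, N11, Q14, Q18, Q19, Q20, Q21.

9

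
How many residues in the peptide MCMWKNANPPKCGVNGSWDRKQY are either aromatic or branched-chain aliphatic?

4

Aromatic: F, W, Y. Branched-chain aliphatic: I, L, V.
Aromatic residues here: W4, W18, Y23 (3).
Branched-chain aliphatic residues here: V14 (1).
The two groups share no amino acid, so total = 3 + 1 = 4.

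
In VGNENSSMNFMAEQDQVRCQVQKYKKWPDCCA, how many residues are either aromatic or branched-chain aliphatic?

Aromatic: F, W, Y. Branched-chain aliphatic: I, L, V.
Aromatic residues here: F10, Y24, W27 (3).
Branched-chain aliphatic residues here: V1, V17, V21 (3).
The two groups share no amino acid, so total = 3 + 3 = 6.

6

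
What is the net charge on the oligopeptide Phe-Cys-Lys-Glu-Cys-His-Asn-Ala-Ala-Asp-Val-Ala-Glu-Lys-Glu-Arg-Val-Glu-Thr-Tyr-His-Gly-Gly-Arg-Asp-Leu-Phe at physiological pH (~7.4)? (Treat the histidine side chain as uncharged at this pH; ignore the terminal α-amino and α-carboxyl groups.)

-2

The side chains ionized at physiological pH are Lys/Arg (+1) and Asp/Glu (−1); with His treated as neutral, nothing else contributes.
Positive (K, R): Lys3, Lys14, Arg16, Arg24 → +4.
Negative (D, E): Glu4, Asp10, Glu13, Glu15, Glu18, Asp25 → −6.
Net charge = (+4) + (−6) = −2.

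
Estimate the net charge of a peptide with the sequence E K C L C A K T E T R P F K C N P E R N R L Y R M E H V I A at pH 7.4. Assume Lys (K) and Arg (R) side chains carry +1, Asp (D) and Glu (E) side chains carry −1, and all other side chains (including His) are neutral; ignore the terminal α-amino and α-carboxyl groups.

+3

Positive (K, R): K2, K7, R11, K14, R19, R21, R24 → +7.
Negative (D, E): E1, E9, E18, E26 → −4.
Net charge = (+7) + (−4) = +3.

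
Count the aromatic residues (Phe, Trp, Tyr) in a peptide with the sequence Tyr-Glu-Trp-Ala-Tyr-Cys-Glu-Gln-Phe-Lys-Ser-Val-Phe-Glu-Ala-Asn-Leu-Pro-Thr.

Matching residues: Tyr1, Trp3, Tyr5, Phe9, Phe13.

5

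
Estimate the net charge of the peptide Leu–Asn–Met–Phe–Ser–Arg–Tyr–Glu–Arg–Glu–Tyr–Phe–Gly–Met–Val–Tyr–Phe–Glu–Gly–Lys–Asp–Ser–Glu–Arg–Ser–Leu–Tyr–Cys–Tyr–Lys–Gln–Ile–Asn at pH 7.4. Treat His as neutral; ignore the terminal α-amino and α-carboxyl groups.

0

At pH ~7.4 the Lys and Arg side chains are protonated (+1), the Asp and Glu side chains are deprotonated (−1), and with His taken as neutral all other side chains carry no charge.
Positive (K, R): Arg6, Arg9, Lys20, Arg24, Lys30 → +5.
Negative (D, E): Glu8, Glu10, Glu18, Asp21, Glu23 → −5.
Net charge = (+5) + (−5) = 0.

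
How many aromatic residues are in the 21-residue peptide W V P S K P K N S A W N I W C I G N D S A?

F, W, and Y each carry an aromatic ring on the side chain.
Matching residues: W1, W11, W14.

3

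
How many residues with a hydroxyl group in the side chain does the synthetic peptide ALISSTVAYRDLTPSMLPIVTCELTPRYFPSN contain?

Serine (S), threonine (T), and tyrosine (Y) each carry a hydroxyl group on the side chain.
Matching residues: S4, S5, T6, Y9, T13, S15, T21, T25, Y28, S31.

10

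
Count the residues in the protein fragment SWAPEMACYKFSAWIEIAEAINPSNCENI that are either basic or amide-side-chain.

4

Basic: H, K, R. Amide-side-chain: N, Q.
Basic residues here: K10 (1).
Amide-side-chain residues here: N22, N25, N28 (3).
The two groups share no amino acid, so total = 1 + 3 = 4.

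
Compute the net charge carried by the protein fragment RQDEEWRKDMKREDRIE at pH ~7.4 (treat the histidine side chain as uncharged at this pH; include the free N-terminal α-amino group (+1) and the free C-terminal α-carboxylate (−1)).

-1

At pH ~7.4 the Lys and Arg side chains are protonated (+1), the Asp and Glu side chains are deprotonated (−1), and with His taken as neutral all other side chains carry no charge.
Positive (K, R): R1, R7, K8, K11, R12, R15 → +6.
Negative (D, E): D3, E4, E5, D9, E13, D14, E17 → −7.
The N-terminus (+1) and C-terminus (−1) cancel.
Net charge = (+6) + (−7) = −1.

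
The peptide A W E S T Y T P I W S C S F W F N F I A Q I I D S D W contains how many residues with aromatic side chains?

Phenylalanine (F), tryptophan (W), and tyrosine (Y) have aromatic ring side chains.
Matching residues: W2, Y6, W10, F14, W15, F16, F18, W27.

8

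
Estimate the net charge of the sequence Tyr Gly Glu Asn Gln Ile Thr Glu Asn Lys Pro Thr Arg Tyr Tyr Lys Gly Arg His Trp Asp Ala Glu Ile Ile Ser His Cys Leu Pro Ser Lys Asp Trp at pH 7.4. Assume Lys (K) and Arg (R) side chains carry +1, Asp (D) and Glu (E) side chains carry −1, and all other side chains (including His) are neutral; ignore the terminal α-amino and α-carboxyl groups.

Positive (K, R): Lys10, Arg13, Lys16, Arg18, Lys32 → +5.
Negative (D, E): Glu3, Glu8, Asp21, Glu23, Asp33 → −5.
Net charge = (+5) + (−5) = 0.

0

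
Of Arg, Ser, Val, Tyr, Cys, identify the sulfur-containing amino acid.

Cys

The sulfur-bearing residues are cysteine (–SH) and methionine (–S–CH₃).
Of the listed options, only Cys belongs to this group.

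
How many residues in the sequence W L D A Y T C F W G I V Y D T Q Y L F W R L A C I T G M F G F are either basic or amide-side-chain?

2

Basic: H, K, R. Amide-side-chain: N, Q.
Basic residues here: R21 (1).
Amide-side-chain residues here: Q16 (1).
The two groups share no amino acid, so total = 1 + 1 = 2.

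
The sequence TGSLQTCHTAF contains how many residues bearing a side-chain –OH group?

4

Serine (S), threonine (T), and tyrosine (Y) each carry a hydroxyl group on the side chain.
Matching residues: T1, S3, T6, T9.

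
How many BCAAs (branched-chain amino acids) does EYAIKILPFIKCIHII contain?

The BCAAs are Val, Leu, and Ile — aliphatic side chains with a branch point.
Matching residues: I4, I6, L7, I10, I13, I15, I16.

7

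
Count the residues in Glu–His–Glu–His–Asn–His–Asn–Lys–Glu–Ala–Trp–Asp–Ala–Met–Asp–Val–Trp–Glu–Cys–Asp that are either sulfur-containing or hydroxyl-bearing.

Sulfur-containing: C, M. Hydroxyl-bearing: S, T, Y.
Sulfur-containing residues here: Met14, Cys19 (2).
Hydroxyl-bearing residues here: none (0).
The two groups share no amino acid, so total = 2 + 0 = 2.

2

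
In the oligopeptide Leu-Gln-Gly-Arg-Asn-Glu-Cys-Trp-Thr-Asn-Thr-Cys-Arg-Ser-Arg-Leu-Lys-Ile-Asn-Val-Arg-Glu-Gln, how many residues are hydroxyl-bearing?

S, T, and Y are the three residues with a side-chain hydroxyl.
Matching residues: Thr9, Thr11, Ser14.

3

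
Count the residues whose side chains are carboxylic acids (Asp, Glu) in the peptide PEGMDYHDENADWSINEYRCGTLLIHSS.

6

Matching residues: E2, D5, D8, E9, D12, E17.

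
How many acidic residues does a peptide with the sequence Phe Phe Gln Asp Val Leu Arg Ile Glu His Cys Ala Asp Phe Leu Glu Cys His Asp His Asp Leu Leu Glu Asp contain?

Only D (aspartate) and E (glutamate) carry a side-chain carboxylic acid.
Matching residues: Asp4, Glu9, Asp13, Glu16, Asp19, Asp21, Glu24, Asp25.

8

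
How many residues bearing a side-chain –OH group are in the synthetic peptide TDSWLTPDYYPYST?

8

The –OH-bearing residues are Ser, Thr (aliphatic alcohols), and Tyr (phenol).
Matching residues: T1, S3, T6, Y9, Y10, Y12, S13, T14.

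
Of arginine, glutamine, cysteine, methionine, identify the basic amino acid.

arginine

The basic amino acids are Lys (K), Arg (R), and His (H).
Of the listed options, only arginine belongs to this group.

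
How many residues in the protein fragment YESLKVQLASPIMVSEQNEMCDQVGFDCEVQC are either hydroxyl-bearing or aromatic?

5

Hydroxyl-bearing: S, T, Y. Aromatic: F, W, Y.
Hydroxyl-bearing residues here: Y1, S3, S10, S15 (4).
Aromatic residues here: Y1, F26 (2).
Y is in both groups, so the 1 Y residue must not be double-counted.
Total = 4 + 2 − 1 = 5.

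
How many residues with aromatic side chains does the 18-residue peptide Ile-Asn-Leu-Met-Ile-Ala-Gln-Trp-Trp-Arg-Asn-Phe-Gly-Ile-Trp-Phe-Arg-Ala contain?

5

F, W, and Y each carry an aromatic ring on the side chain.
Matching residues: Trp8, Trp9, Phe12, Trp15, Phe16.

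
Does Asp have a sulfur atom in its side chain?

Cysteine (C, thiol) and methionine (M, thioether) are the two sulfur-containing amino acids.
Aspartate is not in this group.

No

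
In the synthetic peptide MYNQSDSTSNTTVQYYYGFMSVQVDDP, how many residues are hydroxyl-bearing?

11

The –OH-bearing residues are Ser, Thr (aliphatic alcohols), and Tyr (phenol).
Matching residues: Y2, S5, S7, T8, S9, T11, T12, Y15, Y16, Y17, S21.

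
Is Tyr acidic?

No

The acidic residues are Asp (D) and Glu (E), whose side chains end in a carboxylate group.
Tyrosine is not in this group.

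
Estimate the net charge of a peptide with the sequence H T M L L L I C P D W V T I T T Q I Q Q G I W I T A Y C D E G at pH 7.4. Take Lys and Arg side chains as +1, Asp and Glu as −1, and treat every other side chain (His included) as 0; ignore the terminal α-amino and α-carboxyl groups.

Positive (K, R): none → +0.
Negative (D, E): D10, D29, E30 → −3.
Net charge = (+0) + (−3) = −3.

-3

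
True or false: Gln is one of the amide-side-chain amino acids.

The amide-side-chain residues are Asn (N) and Gln (Q).
Glutamine is in this group.

True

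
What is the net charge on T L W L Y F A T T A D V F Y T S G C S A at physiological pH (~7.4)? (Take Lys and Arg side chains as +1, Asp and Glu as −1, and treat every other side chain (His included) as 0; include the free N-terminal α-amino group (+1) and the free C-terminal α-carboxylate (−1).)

-1

Positive (K, R): none → +0.
Negative (D, E): D11 → −1.
The N-terminus (+1) and C-terminus (−1) cancel.
Net charge = (+0) + (−1) = −1.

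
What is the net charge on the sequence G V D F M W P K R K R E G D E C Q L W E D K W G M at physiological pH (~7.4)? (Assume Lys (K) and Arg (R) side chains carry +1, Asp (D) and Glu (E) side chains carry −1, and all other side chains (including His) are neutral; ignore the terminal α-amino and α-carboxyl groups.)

-1

Positive (K, R): K8, R9, K10, R11, K22 → +5.
Negative (D, E): D3, E12, D14, E15, E20, D21 → −6.
Net charge = (+5) + (−6) = −1.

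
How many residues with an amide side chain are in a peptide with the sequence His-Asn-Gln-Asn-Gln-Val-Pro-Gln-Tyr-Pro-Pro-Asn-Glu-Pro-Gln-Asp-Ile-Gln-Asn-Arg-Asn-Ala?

Asparagine (N) and glutamine (Q) have uncharged amide side chains.
Matching residues: Asn2, Gln3, Asn4, Gln5, Gln8, Asn12, Gln15, Gln18, Asn19, Asn21.

10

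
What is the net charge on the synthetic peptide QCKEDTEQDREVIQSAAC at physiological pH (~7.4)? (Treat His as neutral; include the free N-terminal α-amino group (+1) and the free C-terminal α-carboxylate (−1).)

-3

Near pH 7.4, K and R contribute +1 each, D and E contribute −1 each, and every other side chain (His included, as stated) is uncharged.
Positive (K, R): K3, R10 → +2.
Negative (D, E): E4, D5, E7, D9, E11 → −5.
The N-terminus (+1) and C-terminus (−1) cancel.
Net charge = (+2) + (−5) = −3.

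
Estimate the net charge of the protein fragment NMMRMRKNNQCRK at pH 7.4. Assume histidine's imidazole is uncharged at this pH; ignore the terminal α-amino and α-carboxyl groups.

+5

At pH ~7.4 the Lys and Arg side chains are protonated (+1), the Asp and Glu side chains are deprotonated (−1), and with His taken as neutral all other side chains carry no charge.
Positive (K, R): R4, R6, K7, R12, K13 → +5.
Negative (D, E): none → −0.
Net charge = (+5) + (−0) = +5.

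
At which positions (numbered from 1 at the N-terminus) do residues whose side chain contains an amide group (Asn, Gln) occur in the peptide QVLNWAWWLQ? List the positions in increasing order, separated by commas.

Matching residues: Q1, N4, Q10.

1, 4, 10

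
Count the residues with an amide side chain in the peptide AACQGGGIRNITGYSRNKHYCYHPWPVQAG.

4

Only N (asparagine) and Q (glutamine) carry a side-chain carboxamide.
Matching residues: Q4, N10, N17, Q28.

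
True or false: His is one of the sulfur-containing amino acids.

The sulfur-bearing residues are cysteine (–SH) and methionine (–S–CH₃).
Histidine is not in this group.

False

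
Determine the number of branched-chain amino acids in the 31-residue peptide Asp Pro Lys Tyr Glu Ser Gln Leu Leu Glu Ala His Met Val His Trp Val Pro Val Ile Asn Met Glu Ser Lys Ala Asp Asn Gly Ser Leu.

The BCAAs are Val, Leu, and Ile — aliphatic side chains with a branch point.
Matching residues: Leu8, Leu9, Val14, Val17, Val19, Ile20, Leu31.

7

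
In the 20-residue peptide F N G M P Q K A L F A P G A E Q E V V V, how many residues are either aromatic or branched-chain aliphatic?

6

Aromatic: F, W, Y. Branched-chain aliphatic: I, L, V.
Aromatic residues here: F1, F10 (2).
Branched-chain aliphatic residues here: L9, V18, V19, V20 (4).
The two groups share no amino acid, so total = 2 + 4 = 6.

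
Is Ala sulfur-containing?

Only Cys (C) and Met (M) have a sulfur atom in the side chain.
Alanine is not in this group.

No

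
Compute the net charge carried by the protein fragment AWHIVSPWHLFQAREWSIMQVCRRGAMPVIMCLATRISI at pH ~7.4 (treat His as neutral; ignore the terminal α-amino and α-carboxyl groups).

Near pH 7.4, K and R contribute +1 each, D and E contribute −1 each, and every other side chain (His included, as stated) is uncharged.
Positive (K, R): R14, R23, R24, R36 → +4.
Negative (D, E): E15 → −1.
Net charge = (+4) + (−1) = +3.

+3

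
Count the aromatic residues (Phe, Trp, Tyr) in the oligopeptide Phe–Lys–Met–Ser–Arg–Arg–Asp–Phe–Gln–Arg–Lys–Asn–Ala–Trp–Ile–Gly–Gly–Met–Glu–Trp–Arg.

4

Matching residues: Phe1, Phe8, Trp14, Trp20.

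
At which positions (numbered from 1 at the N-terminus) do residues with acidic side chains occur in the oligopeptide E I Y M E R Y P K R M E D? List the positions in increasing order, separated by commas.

The acidic residues are Asp (D) and Glu (E), whose side chains end in a carboxylate group.
Matching residues: E1, E5, E12, D13.

1, 5, 12, 13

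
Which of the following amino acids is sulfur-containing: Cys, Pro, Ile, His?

Only Cys (C) and Met (M) have a sulfur atom in the side chain.
Of the listed options, only Cys belongs to this group.

Cys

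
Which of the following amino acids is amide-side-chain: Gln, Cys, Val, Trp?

The amide-side-chain residues are Asn (N) and Gln (Q).
Of the listed options, only Gln belongs to this group.

Gln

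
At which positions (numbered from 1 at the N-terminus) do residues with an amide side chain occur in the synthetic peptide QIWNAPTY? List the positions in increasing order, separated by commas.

The amide-side-chain residues are Asn (N) and Gln (Q).
Matching residues: Q1, N4.

1, 4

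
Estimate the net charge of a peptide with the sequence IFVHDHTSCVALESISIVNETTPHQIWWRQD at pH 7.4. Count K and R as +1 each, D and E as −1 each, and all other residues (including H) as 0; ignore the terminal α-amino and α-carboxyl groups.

Positive (K, R): R29 → +1.
Negative (D, E): D5, E13, E20, D31 → −4.
Net charge = (+1) + (−4) = −3.

-3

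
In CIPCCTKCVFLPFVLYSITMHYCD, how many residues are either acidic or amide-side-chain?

1

Acidic: D, E. Amide-side-chain: N, Q.
Acidic residues here: D24 (1).
Amide-side-chain residues here: none (0).
The two groups share no amino acid, so total = 1 + 0 = 1.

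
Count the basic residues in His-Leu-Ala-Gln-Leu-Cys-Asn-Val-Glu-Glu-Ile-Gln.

The basic amino acids are Lys (K), Arg (R), and His (H).
Matching residues: His1.

1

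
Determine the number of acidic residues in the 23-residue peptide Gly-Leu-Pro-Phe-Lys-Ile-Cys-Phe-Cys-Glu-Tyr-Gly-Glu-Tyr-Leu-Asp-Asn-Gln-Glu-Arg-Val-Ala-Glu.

5

Only D (aspartate) and E (glutamate) carry a side-chain carboxylic acid.
Matching residues: Glu10, Glu13, Asp16, Glu19, Glu23.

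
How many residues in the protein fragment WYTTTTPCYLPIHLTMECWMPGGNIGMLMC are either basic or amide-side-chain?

Basic: H, K, R. Amide-side-chain: N, Q.
Basic residues here: H13 (1).
Amide-side-chain residues here: N24 (1).
The two groups share no amino acid, so total = 1 + 1 = 2.

2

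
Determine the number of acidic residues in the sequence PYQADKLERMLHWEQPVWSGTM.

Aspartate (D) and glutamate (E) have carboxylic-acid side chains and are the acidic amino acids.
Matching residues: D5, E8, E14.

3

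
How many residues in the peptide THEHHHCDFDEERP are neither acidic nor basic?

4

Acidic: D, E. Basic: K, R, H. All other residues are neither.
Matching residues: T1, C7, F9, P14.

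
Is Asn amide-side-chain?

Yes

The amide-side-chain residues are Asn (N) and Gln (Q).
Asparagine is in this group.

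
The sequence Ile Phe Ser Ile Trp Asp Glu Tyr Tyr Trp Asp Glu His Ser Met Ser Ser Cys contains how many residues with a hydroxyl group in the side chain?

6

Serine (S), threonine (T), and tyrosine (Y) each carry a hydroxyl group on the side chain.
Matching residues: Ser3, Tyr8, Tyr9, Ser14, Ser16, Ser17.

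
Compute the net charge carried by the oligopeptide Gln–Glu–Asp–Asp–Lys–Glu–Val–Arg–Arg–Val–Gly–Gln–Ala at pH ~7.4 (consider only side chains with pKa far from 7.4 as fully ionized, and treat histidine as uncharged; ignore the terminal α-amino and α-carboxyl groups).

-1

At pH ~7.4 the Lys and Arg side chains are protonated (+1), the Asp and Glu side chains are deprotonated (−1), and with His taken as neutral all other side chains carry no charge.
Positive (K, R): Lys5, Arg8, Arg9 → +3.
Negative (D, E): Glu2, Asp3, Asp4, Glu6 → −4.
Net charge = (+3) + (−4) = −1.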